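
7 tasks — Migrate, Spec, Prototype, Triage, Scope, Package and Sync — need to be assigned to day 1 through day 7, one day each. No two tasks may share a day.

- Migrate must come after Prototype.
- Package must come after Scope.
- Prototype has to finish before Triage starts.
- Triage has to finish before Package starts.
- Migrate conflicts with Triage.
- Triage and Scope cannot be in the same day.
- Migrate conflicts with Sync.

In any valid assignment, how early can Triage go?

Precedence pushes Triage to at least day 2; downstream work caps Triage at day 6.
Triage at day 2 is achievable: Spec in day 6, Triage in day 2, Sync in day 7, Package in day 4, Scope in day 3, Prototype in day 1, Migrate in day 5.

day 2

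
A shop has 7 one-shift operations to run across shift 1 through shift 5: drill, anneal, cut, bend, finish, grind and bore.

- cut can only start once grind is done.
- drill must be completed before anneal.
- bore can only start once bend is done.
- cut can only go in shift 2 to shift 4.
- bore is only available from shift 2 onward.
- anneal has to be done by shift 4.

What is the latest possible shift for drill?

Downstream work caps drill at shift 3.
drill at shift 3 is achievable: drill=shift 3; bore=shift 2; cut=shift 2; grind=shift 1; anneal=shift 4; finish=shift 1; bend=shift 1.

shift 3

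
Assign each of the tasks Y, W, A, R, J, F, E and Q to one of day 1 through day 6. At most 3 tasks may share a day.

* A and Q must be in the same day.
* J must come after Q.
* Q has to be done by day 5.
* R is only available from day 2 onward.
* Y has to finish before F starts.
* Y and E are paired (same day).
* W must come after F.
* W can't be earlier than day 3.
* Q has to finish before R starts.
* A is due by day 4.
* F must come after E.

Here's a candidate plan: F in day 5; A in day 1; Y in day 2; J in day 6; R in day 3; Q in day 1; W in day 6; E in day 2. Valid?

R is only available from day 2 onward — holds.
Q has to be done by day 5 — holds.
F must come after E — holds.
Y and E are paired (same day) — holds.
J must come after Q — holds.
Y has to finish before F starts — holds.
A and Q must be in the same day — holds.
Q has to finish before R starts — holds.
W can't be earlier than day 3 — holds.
W must come after F — holds.
A is due by day 4 — holds.
At most 3 tasks may share a day — holds.

Valid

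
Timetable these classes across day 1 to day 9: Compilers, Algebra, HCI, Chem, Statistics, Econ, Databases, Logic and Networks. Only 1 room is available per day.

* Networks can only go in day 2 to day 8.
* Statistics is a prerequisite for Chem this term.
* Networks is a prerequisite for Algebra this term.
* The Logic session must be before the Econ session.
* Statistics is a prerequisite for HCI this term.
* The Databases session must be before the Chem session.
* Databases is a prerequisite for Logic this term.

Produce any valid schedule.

Statistics=day 1, Econ=day 8, Compilers=day 9, Chem=day 4, HCI=day 7, Networks=day 2, Logic=day 5, Databases=day 3, Algebra=day 6

Checking: Statistics(day 1) before HCI(day 7); Statistics(day 1) before Chem(day 4); Logic(day 5) before Econ(day 8); Databases(day 3) before Chem(day 4); Networks(day 2) before Algebra(day 6); Databases(day 3) before Logic(day 5); Networks=day 2 in [day 2,day 8]; max 1 per day (cap 1).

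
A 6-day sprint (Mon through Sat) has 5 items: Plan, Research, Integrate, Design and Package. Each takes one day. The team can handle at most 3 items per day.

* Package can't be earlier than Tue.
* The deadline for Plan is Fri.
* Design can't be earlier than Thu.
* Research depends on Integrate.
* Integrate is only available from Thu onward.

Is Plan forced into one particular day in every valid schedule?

No

Plan can be Mon (e.g. Package in Tue; Integrate in Thu; Research in Fri; Design in Thu; Plan in Mon) or Tue (e.g. Design in Thu; Package in Tue; Research in Fri; Integrate in Thu; Plan in Tue).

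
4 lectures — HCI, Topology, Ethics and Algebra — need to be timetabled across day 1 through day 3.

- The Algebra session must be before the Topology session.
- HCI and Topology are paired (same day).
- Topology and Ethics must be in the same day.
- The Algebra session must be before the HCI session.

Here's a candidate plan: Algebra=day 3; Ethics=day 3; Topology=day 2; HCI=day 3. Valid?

No — it violates: The Algebra session must be before the Topology session

The Algebra session must be before the Topology session — violated.
HCI and Topology are paired (same day) — violated.
The Algebra session must be before the HCI session — violated.
Topology and Ethics must be in the same day — violated.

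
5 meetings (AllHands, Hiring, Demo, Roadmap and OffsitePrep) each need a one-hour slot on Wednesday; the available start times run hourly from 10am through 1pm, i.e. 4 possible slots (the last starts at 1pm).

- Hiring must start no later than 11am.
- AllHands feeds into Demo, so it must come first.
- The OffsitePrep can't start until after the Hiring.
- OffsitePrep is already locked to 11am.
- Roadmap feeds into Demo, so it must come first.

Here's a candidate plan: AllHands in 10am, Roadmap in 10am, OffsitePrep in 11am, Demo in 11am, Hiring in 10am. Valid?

Roadmap feeds into Demo, so it must come first — holds.
AllHands feeds into Demo, so it must come first — holds.
OffsitePrep is already locked to 11am — holds.
The OffsitePrep can't start until after the Hiring — holds.
Hiring must start no later than 11am — holds.

Yes, all constraints hold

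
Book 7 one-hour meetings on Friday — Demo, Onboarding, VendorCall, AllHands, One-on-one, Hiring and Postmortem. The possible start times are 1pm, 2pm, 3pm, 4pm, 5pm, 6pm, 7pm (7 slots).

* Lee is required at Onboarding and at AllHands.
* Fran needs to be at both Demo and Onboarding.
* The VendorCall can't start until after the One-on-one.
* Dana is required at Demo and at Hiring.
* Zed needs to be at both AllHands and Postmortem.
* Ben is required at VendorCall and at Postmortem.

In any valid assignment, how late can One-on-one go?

6pm

Downstream work caps One-on-one at 6pm.
One-on-one at 6pm is achievable: One-on-one=6pm; VendorCall=7pm; Hiring=2pm; Demo=1pm; Postmortem=2pm; Onboarding=2pm; AllHands=1pm.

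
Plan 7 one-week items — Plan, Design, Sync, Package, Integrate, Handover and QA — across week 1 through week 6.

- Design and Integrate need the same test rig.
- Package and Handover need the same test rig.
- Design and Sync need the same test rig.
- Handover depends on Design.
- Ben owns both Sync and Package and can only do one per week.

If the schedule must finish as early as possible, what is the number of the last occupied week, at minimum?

The precedence chain requires at least 2 distinct weeks.
2 works (last occupied week: week 2): for example Package=week 1, Plan=week 1, Design=week 1, QA=week 1, Integrate=week 2, Sync=week 2, Handover=week 2.

week 2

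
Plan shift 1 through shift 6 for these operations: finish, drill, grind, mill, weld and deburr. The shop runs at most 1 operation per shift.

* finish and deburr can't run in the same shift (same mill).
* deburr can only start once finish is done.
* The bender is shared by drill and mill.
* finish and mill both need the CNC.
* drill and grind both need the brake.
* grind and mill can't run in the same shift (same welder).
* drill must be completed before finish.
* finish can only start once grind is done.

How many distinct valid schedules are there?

60

Splitting on finish: it can be shift 3 (12), shift 4 (24), shift 5 (24). Listing each branch's schedules as (drill, grind, mill, weld, deburr) by shift number:
finish=shift 3: (1,2,4,5,6) (1,2,4,6,5) (1,2,5,4,6) (1,2,5,6,4) (1,2,6,4,5) (1,2,6,5,4) (2,1,4,5,6) (2,1,4,6,5) (2,1,5,4,6) (2,1,5,6,4) (2,1,6,4,5) (2,1,6,5,4) — 12.
finish=shift 4: (1,2,3,5,6) (1,2,3,6,5) (1,2,5,3,6) (1,2,6,3,5) (1,3,2,5,6) (1,3,2,6,5) (1,3,5,2,6) (1,3,6,2,5) (2,1,3,5,6) (2,1,3,6,5) (2,1,5,3,6) (2,1,6,3,5) (2,3,1,5,6) (2,3,1,6,5) (2,3,5,1,6) (2,3,6,1,5) (3,1,2,5,6) (3,1,2,6,5) (3,1,5,2,6) (3,1,6,2,5) (3,2,1,5,6) (3,2,1,6,5) (3,2,5,1,6) (3,2,6,1,5) — 24.
finish=shift 5: (1,2,3,4,6) (1,2,4,3,6) (1,3,2,4,6) (1,3,4,2,6) (1,4,2,3,6) (1,4,3,2,6) (2,1,3,4,6) (2,1,4,3,6) (2,3,1,4,6) (2,3,4,1,6) (2,4,1,3,6) (2,4,3,1,6) (3,1,2,4,6) (3,1,4,2,6) (3,2,1,4,6) (3,2,4,1,6) (3,4,1,2,6) (3,4,2,1,6) (4,1,2,3,6) (4,1,3,2,6) (4,2,1,3,6) (4,2,3,1,6) (4,3,1,2,6) (4,3,2,1,6) — 24.
Summing: 12 + 24 + 24 = 60.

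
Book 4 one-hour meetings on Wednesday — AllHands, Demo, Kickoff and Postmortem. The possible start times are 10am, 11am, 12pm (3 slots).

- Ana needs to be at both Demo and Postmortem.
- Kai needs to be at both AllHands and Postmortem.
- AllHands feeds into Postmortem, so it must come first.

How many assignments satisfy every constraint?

18

Splitting on AllHands: it can be 10am (12), 11am (6). Listing each branch's schedules as (Demo, Kickoff, Postmortem):
AllHands=10am: (10am,10am,11am) (10am,10am,12pm) (10am,11am,11am) (10am,11am,12pm) (10am,12pm,11am) (10am,12pm,12pm) (11am,10am,12pm) (11am,11am,12pm) (11am,12pm,12pm) (12pm,10am,11am) (12pm,11am,11am) (12pm,12pm,11am) — 12.
AllHands=11am: (10am,10am,12pm) (10am,11am,12pm) (10am,12pm,12pm) (11am,10am,12pm) (11am,11am,12pm) (11am,12pm,12pm) — 6.
Summing: 12 + 6 = 18.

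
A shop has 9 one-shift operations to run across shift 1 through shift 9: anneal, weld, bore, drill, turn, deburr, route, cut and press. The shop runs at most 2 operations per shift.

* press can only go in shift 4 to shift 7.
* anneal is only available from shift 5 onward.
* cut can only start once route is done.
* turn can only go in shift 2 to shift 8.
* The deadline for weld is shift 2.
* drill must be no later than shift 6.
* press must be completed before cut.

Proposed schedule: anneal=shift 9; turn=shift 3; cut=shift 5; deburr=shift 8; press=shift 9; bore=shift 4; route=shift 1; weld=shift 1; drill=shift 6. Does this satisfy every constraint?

press must be completed before cut — violated.
press can only go in shift 4 to shift 7 — violated.
turn can only go in shift 2 to shift 8 — holds.
cut can only start once route is done — holds.
The shop runs at most 2 operations per shift — holds.
anneal is only available from shift 5 onward — holds.
drill must be no later than shift 6 — holds.
The deadline for weld is shift 2 — holds.

No — it violates: press must be completed before cut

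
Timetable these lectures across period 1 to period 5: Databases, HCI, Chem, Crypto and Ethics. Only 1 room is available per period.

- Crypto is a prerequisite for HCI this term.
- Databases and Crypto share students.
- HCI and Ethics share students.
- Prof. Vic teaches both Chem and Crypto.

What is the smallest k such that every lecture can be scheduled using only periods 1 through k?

5 periods

The precedence chain requires at least 2 distinct periods.
With at most 1 per period and 5 lectures, at least 5 periods are needed.
5 works (last occupied period: period 5): for example Chem=period 4, Ethics=period 5, Databases=period 3, HCI=period 2, Crypto=period 1.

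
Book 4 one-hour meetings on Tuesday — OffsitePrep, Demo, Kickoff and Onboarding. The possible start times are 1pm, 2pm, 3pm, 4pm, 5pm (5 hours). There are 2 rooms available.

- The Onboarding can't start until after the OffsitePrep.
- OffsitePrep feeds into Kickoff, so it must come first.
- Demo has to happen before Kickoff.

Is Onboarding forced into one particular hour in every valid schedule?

Onboarding can be 2pm (e.g. Demo=1pm, OffsitePrep=1pm, Onboarding=2pm, Kickoff=2pm) or 3pm (e.g. Onboarding -> 3pm, OffsitePrep -> 1pm, Kickoff -> 2pm, Demo -> 1pm).

No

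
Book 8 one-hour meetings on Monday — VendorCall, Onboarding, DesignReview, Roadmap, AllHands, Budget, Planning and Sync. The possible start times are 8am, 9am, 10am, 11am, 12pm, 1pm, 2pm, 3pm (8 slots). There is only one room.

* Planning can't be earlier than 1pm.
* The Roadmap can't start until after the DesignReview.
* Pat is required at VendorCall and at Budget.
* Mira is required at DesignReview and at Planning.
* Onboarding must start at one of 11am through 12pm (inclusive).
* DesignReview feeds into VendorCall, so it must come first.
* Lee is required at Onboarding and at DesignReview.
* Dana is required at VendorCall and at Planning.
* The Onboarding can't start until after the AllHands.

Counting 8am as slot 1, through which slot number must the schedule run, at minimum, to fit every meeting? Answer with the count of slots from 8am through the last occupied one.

The precedence chain requires at least 2 distinct slots.
With at most 1 per slot and 8 meetings, at least 8 slots are needed.
Planning can't be placed before 1pm — that is slot 6 counting from 8am — so the schedule must run through at least 6 slots.
8 works (last occupied slot: 3pm): for example Budget=2pm, Onboarding=11am, Sync=3pm, VendorCall=9am, AllHands=10am, DesignReview=8am, Roadmap=12pm, Planning=1pm.

8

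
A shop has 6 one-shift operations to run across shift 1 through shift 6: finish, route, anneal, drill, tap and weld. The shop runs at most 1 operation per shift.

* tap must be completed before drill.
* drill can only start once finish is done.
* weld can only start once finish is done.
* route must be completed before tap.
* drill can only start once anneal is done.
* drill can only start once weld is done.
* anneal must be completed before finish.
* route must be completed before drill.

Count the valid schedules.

10

Splitting on finish: it can be shift 2 (3), shift 3 (4), shift 4 (3). Listing each branch's schedules as (route, anneal, drill, tap, weld) by shift number:
finish=shift 2: (3,1,6,4,5) (3,1,6,5,4) (4,1,6,5,3) — 3.
finish=shift 3: (1,2,6,4,5) (1,2,6,5,4) (2,1,6,4,5) (2,1,6,5,4) — 4.
finish=shift 4: (1,2,6,3,5) (1,3,6,2,5) (2,1,6,3,5) — 3.
Summing: 3 + 4 + 3 = 10.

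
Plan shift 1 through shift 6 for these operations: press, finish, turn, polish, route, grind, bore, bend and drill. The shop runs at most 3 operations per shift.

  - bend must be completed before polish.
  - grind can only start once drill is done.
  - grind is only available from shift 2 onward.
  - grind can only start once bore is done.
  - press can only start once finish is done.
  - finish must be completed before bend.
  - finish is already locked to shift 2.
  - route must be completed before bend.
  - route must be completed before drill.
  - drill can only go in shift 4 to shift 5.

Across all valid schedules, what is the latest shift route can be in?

shift 4

Downstream work caps route at shift 4.
route at shift 4 is achievable: bore in shift 1; turn in shift 1; bend in shift 5; polish in shift 6; route in shift 4; finish in shift 2; drill in shift 5; grind in shift 6; press in shift 3.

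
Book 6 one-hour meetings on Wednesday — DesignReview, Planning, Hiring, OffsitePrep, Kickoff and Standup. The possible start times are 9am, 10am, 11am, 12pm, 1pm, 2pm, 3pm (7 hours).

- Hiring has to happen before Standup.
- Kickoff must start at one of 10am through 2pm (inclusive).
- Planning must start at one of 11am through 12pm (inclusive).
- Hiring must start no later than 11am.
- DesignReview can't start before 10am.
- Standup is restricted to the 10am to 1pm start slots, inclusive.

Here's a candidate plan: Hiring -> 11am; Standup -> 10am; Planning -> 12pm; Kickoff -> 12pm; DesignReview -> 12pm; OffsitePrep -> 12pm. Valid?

DesignReview can't start before 10am — holds.
Kickoff must start at one of 10am through 2pm (inclusive) — holds.
Hiring must start no later than 11am — holds.
Hiring has to happen before Standup — violated.
Standup is restricted to the 10am to 1pm start slots, inclusive — holds.
Planning must start at one of 11am through 12pm (inclusive) — holds.

No — it violates: Hiring has to happen before Standup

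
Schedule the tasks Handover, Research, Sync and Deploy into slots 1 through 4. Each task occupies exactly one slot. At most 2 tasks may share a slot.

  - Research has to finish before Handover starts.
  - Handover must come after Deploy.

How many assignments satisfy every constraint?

50

Splitting on Handover: it can be 2 (3), 3 (14), 4 (33). Listing each branch's schedules as (Research, Sync, Deploy):
Handover=2: (1,2,1) (1,3,1) (1,4,1) — 3.
Handover=3: (1,1,2) (1,2,1) (1,2,2) (1,3,1) (1,3,2) (1,4,1) (1,4,2) (2,1,1) (2,1,2) (2,2,1) (2,3,1) (2,3,2) (2,4,1) (2,4,2) — 14.
Handover=4: (1,1,2) (1,1,3) (1,2,1) (1,2,2) (1,2,3) (1,3,1) (1,3,2) (1,3,3) (1,4,1) (1,4,2) (1,4,3) (2,1,1) (2,1,2) (2,1,3) (2,2,1) (2,2,3) (2,3,1) (2,3,2) (2,3,3) (2,4,1) (2,4,2) (2,4,3) (3,1,1) (3,1,2) (3,1,3) (3,2,1) (3,2,2) (3,2,3) (3,3,1) (3,3,2) (3,4,1) (3,4,2) (3,4,3) — 33.
Summing: 3 + 14 + 33 = 50.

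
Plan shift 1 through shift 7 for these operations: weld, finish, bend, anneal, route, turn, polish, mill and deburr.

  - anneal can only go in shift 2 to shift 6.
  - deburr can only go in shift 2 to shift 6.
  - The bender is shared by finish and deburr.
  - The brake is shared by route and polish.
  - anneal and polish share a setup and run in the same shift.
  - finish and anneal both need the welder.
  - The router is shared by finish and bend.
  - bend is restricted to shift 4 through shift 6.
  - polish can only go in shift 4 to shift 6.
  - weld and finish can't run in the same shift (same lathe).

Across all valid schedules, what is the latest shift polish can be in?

shift 6

Polish is available from shift 4; polish's own window allows nothing later than shift 6.
polish at shift 6 is achievable: mill in shift 1, polish in shift 6, turn in shift 1, weld in shift 1, finish in shift 3, bend in shift 4, route in shift 1, anneal in shift 6, deburr in shift 2.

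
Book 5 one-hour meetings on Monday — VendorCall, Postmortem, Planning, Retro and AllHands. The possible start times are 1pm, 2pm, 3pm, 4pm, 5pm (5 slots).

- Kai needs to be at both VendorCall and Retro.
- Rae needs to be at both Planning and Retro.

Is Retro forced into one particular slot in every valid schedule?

No

Retro can be 1pm (e.g. AllHands in 1pm; Postmortem in 1pm; VendorCall in 2pm; Retro in 1pm; Planning in 2pm) or 2pm (e.g. Planning -> 1pm; Postmortem -> 1pm; VendorCall -> 1pm; AllHands -> 1pm; Retro -> 2pm).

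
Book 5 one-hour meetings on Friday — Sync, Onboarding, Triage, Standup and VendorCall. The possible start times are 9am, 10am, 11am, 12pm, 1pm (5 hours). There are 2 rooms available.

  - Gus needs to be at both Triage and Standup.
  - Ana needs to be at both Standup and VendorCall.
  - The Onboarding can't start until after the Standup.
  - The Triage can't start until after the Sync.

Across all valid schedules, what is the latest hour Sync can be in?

Downstream work caps Sync at 12pm.
Sync at 12pm is achievable: VendorCall=10am, Onboarding=10am, Triage=1pm, Standup=9am, Sync=12pm.

12pm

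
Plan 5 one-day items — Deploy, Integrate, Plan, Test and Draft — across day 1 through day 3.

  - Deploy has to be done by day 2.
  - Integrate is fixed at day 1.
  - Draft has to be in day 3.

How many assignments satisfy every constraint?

Splitting on Deploy: it can be day 1 (9), day 2 (9). Listing each branch's schedules as (Integrate, Plan, Test, Draft) by day number:
Deploy=day 1: (1,1,1,3) (1,1,2,3) (1,1,3,3) (1,2,1,3) (1,2,2,3) (1,2,3,3) (1,3,1,3) (1,3,2,3) (1,3,3,3) — 9.
Deploy=day 2: (1,1,1,3) (1,1,2,3) (1,1,3,3) (1,2,1,3) (1,2,2,3) (1,2,3,3) (1,3,1,3) (1,3,2,3) (1,3,3,3) — 9.
Summing: 9 + 9 = 18.

18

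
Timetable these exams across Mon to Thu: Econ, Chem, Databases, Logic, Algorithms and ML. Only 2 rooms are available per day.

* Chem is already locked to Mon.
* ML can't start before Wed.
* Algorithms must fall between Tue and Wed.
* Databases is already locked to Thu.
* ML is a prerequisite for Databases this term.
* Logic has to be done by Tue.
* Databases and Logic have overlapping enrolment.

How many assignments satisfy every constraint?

11

Splitting on Econ: it can be Mon (2), Tue (3), Wed (2), Thu (4). Listing each branch's schedules as (Chem, Databases, Logic, Algorithms, ML):
Econ=Mon: (Mon,Thu,Tue,Tue,Wed) (Mon,Thu,Tue,Wed,Wed) — 2.
Econ=Tue: (Mon,Thu,Mon,Tue,Wed) (Mon,Thu,Mon,Wed,Wed) (Mon,Thu,Tue,Wed,Wed) — 3.
Econ=Wed: (Mon,Thu,Mon,Tue,Wed) (Mon,Thu,Tue,Tue,Wed) — 2.
Econ=Thu: (Mon,Thu,Mon,Tue,Wed) (Mon,Thu,Mon,Wed,Wed) (Mon,Thu,Tue,Tue,Wed) (Mon,Thu,Tue,Wed,Wed) — 4.
Summing: 2 + 3 + 2 + 4 = 11.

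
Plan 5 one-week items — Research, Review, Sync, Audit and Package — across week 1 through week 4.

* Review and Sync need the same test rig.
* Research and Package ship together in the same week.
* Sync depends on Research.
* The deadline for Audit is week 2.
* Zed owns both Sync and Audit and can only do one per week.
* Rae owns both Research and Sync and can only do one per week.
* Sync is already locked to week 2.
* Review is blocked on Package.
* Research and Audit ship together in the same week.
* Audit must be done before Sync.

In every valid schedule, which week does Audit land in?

Audit's window is week 1–week 2.
Sync is fixed at week 2, and Audit can't share a week with Sync.
So Audit must be week 1.

week 1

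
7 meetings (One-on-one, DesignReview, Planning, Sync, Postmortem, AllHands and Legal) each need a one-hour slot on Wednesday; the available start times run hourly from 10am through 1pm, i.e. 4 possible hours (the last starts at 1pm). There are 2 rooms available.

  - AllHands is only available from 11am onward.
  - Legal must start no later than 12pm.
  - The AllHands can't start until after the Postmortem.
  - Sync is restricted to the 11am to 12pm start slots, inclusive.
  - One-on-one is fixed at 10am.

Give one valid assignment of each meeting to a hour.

Legal in 12pm; AllHands in 11am; Planning in 1pm; DesignReview in 12pm; One-on-one in 10am; Sync in 11am; Postmortem in 10am

Checking: Postmortem(10am) before AllHands(11am); Legal=12pm in [10am,12pm]; One-on-one=10am in [10am,10am]; Sync=11am in [11am,12pm]; AllHands=11am in [11am,1pm]; max 2 per hour (cap 2).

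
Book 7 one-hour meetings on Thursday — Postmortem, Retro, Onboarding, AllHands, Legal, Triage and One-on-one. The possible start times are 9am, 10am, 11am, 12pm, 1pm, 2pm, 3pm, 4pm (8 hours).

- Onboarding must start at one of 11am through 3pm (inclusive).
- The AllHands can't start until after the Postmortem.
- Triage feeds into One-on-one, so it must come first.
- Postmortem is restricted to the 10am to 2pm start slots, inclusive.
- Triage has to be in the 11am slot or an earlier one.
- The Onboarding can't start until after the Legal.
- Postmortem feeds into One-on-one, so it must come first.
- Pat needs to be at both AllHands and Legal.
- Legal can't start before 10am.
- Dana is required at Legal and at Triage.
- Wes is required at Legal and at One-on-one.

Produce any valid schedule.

AllHands=11am; Triage=9am; Onboarding=11am; Legal=10am; One-on-one=11am; Postmortem=10am; Retro=9am

Checking: Legal(10am) before Onboarding(11am); Postmortem(10am) before One-on-one(11am); Triage(9am) before One-on-one(11am); Postmortem(10am) before AllHands(11am); AllHands(11am) != Legal(10am); Legal(10am) != Triage(9am); Legal(10am) != One-on-one(11am); Postmortem=10am in [10am,2pm]; Legal=10am in [10am,4pm]; Onboarding=11am in [11am,3pm]; Triage=9am in [9am,11am].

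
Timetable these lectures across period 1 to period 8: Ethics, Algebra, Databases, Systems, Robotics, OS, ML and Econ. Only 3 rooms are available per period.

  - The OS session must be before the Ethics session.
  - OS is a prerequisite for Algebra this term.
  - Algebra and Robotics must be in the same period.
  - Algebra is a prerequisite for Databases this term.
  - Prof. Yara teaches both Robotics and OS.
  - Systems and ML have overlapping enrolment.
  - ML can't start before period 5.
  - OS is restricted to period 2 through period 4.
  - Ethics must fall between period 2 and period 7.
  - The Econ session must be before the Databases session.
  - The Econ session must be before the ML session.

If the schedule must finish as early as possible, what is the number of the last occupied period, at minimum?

period 5

The precedence chain requires at least 3 distinct periods.
With at most 3 per period and 8 lectures, at least 3 periods are needed.
ML can't be placed before period 5, so the schedule must run through at least period 5.
5 works (last occupied period: period 5): for example OS -> period 2, Econ -> period 1, Systems -> period 1, Robotics -> period 3, Databases -> period 4, ML -> period 5, Ethics -> period 3, Algebra -> period 3.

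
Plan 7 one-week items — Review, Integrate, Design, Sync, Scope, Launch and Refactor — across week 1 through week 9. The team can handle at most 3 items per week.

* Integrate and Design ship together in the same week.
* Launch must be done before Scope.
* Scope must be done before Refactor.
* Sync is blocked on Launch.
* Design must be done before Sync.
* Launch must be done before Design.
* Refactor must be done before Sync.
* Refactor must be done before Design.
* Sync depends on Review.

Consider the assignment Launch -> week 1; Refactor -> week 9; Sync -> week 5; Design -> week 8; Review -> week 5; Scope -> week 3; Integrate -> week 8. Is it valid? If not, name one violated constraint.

Launch must be done before Design — holds.
Sync is blocked on Launch — holds.
The team can handle at most 3 items per week — holds.
Refactor must be done before Design — violated.
Integrate and Design ship together in the same week — holds.
Scope must be done before Refactor — holds.
Design must be done before Sync — violated.
Sync depends on Review — violated.
Launch must be done before Scope — holds.
Refactor must be done before Sync — violated.

Invalid. Refactor must be done before Sync.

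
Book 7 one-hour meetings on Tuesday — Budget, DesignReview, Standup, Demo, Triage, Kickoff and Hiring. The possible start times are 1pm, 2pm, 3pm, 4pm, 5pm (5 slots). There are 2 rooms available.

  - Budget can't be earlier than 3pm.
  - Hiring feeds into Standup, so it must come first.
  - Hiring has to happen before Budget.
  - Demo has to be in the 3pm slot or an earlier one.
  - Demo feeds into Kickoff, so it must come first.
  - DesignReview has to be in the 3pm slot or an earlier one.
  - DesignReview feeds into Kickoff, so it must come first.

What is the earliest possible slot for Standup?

Precedence pushes Standup to at least 2pm.
Standup at 2pm is achievable: DesignReview in 1pm; Demo in 2pm; Hiring in 1pm; Budget in 3pm; Triage in 4pm; Standup in 2pm; Kickoff in 3pm.

2pm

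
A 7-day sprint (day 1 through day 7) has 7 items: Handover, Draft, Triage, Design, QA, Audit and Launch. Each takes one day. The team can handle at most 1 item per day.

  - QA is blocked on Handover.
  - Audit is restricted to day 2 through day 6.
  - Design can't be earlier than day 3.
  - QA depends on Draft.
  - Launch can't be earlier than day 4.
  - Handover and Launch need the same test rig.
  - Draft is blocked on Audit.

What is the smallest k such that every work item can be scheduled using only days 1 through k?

The precedence chain requires at least 3 distinct days.
With at most 1 per day and 7 work items, at least 7 days are needed.
Launch can't be placed before day 4, so the schedule must run through at least day 4.
7 works (last occupied day: day 7): for example Launch -> day 4; Design -> day 3; Triage -> day 7; Handover -> day 1; QA -> day 6; Draft -> day 5; Audit -> day 2.

7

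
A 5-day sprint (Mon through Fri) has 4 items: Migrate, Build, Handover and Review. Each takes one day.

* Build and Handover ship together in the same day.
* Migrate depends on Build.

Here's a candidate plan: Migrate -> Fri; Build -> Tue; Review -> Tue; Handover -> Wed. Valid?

No — it violates: Build and Handover ship together in the same day

Build and Handover ship together in the same day — violated.
Migrate depends on Build — holds.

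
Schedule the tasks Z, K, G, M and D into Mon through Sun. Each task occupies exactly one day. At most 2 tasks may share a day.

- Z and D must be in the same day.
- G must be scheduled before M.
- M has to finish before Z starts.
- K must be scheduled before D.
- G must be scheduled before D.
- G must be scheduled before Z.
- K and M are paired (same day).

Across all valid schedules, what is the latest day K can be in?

Sat

K must be in the same day as M, which can't be before Tue, so K is at least Tue; downstream work caps K at Sat.
K at Sat is achievable: M in Sat, K in Sat, Z in Sun, G in Mon, D in Sun.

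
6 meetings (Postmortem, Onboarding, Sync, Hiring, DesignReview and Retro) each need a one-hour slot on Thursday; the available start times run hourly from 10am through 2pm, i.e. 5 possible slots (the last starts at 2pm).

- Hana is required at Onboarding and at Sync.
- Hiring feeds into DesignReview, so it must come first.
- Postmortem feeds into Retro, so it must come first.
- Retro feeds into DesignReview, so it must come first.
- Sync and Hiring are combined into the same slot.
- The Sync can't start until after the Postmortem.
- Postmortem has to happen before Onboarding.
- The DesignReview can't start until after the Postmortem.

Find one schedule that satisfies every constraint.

Onboarding=12pm, Sync=11am, Retro=11am, DesignReview=12pm, Postmortem=10am, Hiring=11am

Checking: Postmortem(10am) before Retro(11am); Hiring(11am) before DesignReview(12pm); Postmortem(10am) before Sync(11am); Postmortem(10am) before DesignReview(12pm); Postmortem(10am) before Onboarding(12pm); Retro(11am) before DesignReview(12pm); Onboarding(12pm) != Sync(11am); Sync = Hiring = 11am.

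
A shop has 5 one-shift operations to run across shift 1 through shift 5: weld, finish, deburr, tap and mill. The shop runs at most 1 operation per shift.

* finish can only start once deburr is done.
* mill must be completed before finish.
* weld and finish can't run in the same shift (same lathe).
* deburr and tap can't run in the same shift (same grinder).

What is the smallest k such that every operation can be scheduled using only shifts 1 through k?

5 shifts

The precedence chain requires at least 2 distinct shifts.
With at most 1 per shift and 5 operations, at least 5 shifts are needed.
5 works (last occupied shift: shift 5): for example tap=shift 5; deburr=shift 1; mill=shift 2; weld=shift 4; finish=shift 3.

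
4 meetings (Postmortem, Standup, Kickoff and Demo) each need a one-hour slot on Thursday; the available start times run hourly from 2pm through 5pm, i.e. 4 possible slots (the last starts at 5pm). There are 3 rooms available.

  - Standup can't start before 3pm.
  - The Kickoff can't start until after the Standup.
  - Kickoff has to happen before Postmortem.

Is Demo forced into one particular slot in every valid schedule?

Demo can be 2pm (e.g. Kickoff=4pm; Postmortem=5pm; Demo=2pm; Standup=3pm) or 3pm (e.g. Standup in 3pm, Kickoff in 4pm, Demo in 3pm, Postmortem in 5pm).

No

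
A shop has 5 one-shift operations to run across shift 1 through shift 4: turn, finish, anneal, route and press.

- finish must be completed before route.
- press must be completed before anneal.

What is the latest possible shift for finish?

shift 3

Downstream work caps finish at shift 3.
finish at shift 3 is achievable: finish=shift 3; press=shift 1; turn=shift 1; anneal=shift 2; route=shift 4.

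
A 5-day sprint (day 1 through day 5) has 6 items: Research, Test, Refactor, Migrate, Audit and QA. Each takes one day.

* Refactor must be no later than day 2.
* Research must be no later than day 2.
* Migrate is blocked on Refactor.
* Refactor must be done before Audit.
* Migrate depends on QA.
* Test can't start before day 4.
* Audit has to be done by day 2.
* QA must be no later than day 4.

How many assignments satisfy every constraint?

40

Splitting on Research: it can be day 1 (20), day 2 (20). Listing each branch's schedules as (Test, Refactor, Migrate, Audit, QA) by day number:
Research=day 1: (4,1,2,2,1) (4,1,3,2,1) (4,1,3,2,2) (4,1,4,2,1) (4,1,4,2,2) (4,1,4,2,3) (4,1,5,2,1) (4,1,5,2,2) (4,1,5,2,3) (4,1,5,2,4) (5,1,2,2,1) (5,1,3,2,1) (5,1,3,2,2) (5,1,4,2,1) (5,1,4,2,2) (5,1,4,2,3) (5,1,5,2,1) (5,1,5,2,2) (5,1,5,2,3) (5,1,5,2,4) — 20.
Research=day 2: (4,1,2,2,1) (4,1,3,2,1) (4,1,3,2,2) (4,1,4,2,1) (4,1,4,2,2) (4,1,4,2,3) (4,1,5,2,1) (4,1,5,2,2) (4,1,5,2,3) (4,1,5,2,4) (5,1,2,2,1) (5,1,3,2,1) (5,1,3,2,2) (5,1,4,2,1) (5,1,4,2,2) (5,1,4,2,3) (5,1,5,2,1) (5,1,5,2,2) (5,1,5,2,3) (5,1,5,2,4) — 20.
Summing: 20 + 20 = 40.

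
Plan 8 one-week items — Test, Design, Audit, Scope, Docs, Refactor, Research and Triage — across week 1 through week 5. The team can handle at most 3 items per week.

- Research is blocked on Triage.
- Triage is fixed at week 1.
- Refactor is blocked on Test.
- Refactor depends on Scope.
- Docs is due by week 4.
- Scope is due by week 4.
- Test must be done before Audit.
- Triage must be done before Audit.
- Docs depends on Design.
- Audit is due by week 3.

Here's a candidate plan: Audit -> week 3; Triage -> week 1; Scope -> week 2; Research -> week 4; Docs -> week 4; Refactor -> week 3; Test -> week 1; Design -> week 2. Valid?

Yes, all constraints hold

Docs depends on Design — holds.
The team can handle at most 3 items per week — holds.
Docs is due by week 4 — holds.
Refactor depends on Scope — holds.
Test must be done before Audit — holds.
Research is blocked on Triage — holds.
Audit is due by week 3 — holds.
Scope is due by week 4 — holds.
Triage must be done before Audit — holds.
Triage is fixed at week 1 — holds.
Refactor is blocked on Test — holds.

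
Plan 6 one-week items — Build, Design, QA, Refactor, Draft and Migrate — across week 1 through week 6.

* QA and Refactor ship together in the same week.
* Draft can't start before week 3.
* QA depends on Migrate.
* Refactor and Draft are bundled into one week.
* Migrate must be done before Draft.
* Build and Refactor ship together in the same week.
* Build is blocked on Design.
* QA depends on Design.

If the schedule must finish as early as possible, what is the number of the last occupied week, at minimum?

The precedence chain requires at least 2 distinct weeks.
Draft can't be placed before week 3, so the schedule must run through at least week 3.
3 works (last occupied week: week 3): for example Refactor -> week 3; Migrate -> week 1; Draft -> week 3; Design -> week 1; Build -> week 3; QA -> week 3.

week 3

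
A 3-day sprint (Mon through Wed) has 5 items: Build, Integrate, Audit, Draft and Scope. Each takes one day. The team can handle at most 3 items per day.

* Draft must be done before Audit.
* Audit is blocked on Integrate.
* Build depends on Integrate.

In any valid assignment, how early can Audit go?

Tue

Precedence pushes Audit to at least Tue.
Audit at Tue is achievable: Build=Tue; Draft=Mon; Audit=Tue; Scope=Mon; Integrate=Mon.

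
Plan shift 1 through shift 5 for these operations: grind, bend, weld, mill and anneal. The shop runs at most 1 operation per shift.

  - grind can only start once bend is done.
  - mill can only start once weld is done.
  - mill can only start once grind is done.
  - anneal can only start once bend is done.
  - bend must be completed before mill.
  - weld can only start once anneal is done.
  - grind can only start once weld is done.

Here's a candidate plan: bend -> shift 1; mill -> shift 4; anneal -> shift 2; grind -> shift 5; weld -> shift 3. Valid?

No — it violates: mill can only start once grind is done

bend must be completed before mill — holds.
weld can only start once anneal is done — holds.
mill can only start once grind is done — violated.
mill can only start once weld is done — holds.
anneal can only start once bend is done — holds.
grind can only start once weld is done — holds.
grind can only start once bend is done — holds.
The shop runs at most 1 operation per shift — holds.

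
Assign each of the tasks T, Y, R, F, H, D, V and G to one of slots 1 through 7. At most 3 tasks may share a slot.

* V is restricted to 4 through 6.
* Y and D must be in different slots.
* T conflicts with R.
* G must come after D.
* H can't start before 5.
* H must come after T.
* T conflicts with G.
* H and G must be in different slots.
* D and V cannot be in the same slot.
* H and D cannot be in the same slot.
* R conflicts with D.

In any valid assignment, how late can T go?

Downstream work caps T at 6.
T at 6 is achievable: G=2; D=1; Y=2; R=2; H=7; T=6; F=1; V=4.

6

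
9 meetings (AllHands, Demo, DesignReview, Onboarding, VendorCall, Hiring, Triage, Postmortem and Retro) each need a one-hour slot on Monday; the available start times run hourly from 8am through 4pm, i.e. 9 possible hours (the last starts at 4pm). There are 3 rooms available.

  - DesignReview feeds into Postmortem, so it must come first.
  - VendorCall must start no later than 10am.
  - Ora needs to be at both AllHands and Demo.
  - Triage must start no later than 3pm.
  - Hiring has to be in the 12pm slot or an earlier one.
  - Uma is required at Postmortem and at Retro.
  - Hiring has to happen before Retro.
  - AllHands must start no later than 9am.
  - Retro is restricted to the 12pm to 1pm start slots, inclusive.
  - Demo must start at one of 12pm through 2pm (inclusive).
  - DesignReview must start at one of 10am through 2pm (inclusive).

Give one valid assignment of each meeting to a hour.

DesignReview in 10am; VendorCall in 8am; Hiring in 8am; Onboarding in 9am; AllHands in 8am; Postmortem in 11am; Retro in 12pm; Demo in 12pm; Triage in 9am

Checking: DesignReview(10am) before Postmortem(11am); Hiring(8am) before Retro(12pm); AllHands(8am) != Demo(12pm); Postmortem(11am) != Retro(12pm); Demo=12pm in [12pm,2pm]; DesignReview=10am in [10am,2pm]; Triage=9am in [8am,3pm]; AllHands=8am in [8am,9am]; Hiring=8am in [8am,12pm]; VendorCall=8am in [8am,10am]; Retro=12pm in [12pm,1pm]; max 3 per hour (cap 3).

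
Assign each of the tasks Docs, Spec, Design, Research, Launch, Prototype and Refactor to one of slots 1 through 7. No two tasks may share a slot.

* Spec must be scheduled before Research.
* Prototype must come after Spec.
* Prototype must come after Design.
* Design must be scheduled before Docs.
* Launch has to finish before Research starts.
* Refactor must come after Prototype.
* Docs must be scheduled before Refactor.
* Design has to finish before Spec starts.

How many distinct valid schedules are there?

Splitting on Docs: it can be 2 (9), 3 (12), 4 (12), 5 (11), 6 (7). Listing each branch's schedules as (Spec, Design, Research, Launch, Prototype, Refactor):
Docs=2: (3,1,5,4,6,7) (3,1,6,4,5,7) (3,1,6,5,4,7) (3,1,7,4,5,6) (3,1,7,5,4,6) (3,1,7,6,4,5) (4,1,5,3,6,7) (4,1,6,3,5,7) (4,1,7,3,5,6) — 9.
Docs=3: (2,1,5,4,6,7) (2,1,6,4,5,7) (2,1,6,5,4,7) (2,1,7,4,5,6) (2,1,7,5,4,6) (2,1,7,6,4,5) (4,1,5,2,6,7) (4,1,6,2,5,7) (4,1,7,2,5,6) (4,2,5,1,6,7) (4,2,6,1,5,7) (4,2,7,1,5,6) — 12.
Docs=4: (2,1,5,3,6,7) (2,1,6,3,5,7) (2,1,6,5,3,7) (2,1,7,3,5,6) (2,1,7,5,3,6) (2,1,7,6,3,5) (3,1,5,2,6,7) (3,1,6,2,5,7) (3,1,7,2,5,6) (3,2,5,1,6,7) (3,2,6,1,5,7) (3,2,7,1,5,6) — 12.
Docs=5: (2,1,4,3,6,7) (2,1,6,3,4,7) (2,1,6,4,3,7) (2,1,7,3,4,6) (2,1,7,4,3,6) (3,1,4,2,6,7) (3,1,6,2,4,7) (3,1,7,2,4,6) (3,2,4,1,6,7) (3,2,6,1,4,7) (3,2,7,1,4,6) — 11.
Docs=6: (2,1,4,3,5,7) (2,1,5,3,4,7) (2,1,5,4,3,7) (3,1,4,2,5,7) (3,1,5,2,4,7) (3,2,4,1,5,7) (3,2,5,1,4,7) — 7.
Summing: 9 + 12 + 12 + 11 + 7 = 51.

51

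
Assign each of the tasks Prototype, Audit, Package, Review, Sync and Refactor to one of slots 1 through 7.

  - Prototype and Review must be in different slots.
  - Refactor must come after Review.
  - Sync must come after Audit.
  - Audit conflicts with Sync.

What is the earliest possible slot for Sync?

2

Precedence pushes Sync to at least 2.
Sync at 2 is achievable: Prototype=2, Sync=2, Audit=1, Review=1, Refactor=2, Package=1.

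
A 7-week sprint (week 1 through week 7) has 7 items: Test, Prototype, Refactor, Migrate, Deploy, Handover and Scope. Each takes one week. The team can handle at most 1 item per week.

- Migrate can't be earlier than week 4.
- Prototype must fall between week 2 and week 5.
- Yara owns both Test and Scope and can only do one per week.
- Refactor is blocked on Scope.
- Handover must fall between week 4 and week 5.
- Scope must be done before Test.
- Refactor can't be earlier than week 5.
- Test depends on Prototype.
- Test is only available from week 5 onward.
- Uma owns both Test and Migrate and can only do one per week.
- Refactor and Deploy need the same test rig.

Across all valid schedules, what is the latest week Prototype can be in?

Prototype is available from week 2; Prototype's own window allows nothing later than week 5.
Prototype at week 3 is achievable: Refactor -> week 6; Test -> week 5; Prototype -> week 3; Migrate -> week 7; Scope -> week 1; Deploy -> week 2; Handover -> week 4.
Nothing later works — the conflict and capacity constraints rule out every week after week 3.

week 3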